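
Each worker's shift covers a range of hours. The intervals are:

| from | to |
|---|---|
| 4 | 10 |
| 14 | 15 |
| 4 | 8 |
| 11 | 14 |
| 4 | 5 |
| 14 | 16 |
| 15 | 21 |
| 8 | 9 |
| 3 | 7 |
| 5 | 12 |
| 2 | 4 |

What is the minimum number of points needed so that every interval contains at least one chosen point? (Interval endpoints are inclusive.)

4

Sort by right endpoint; whenever an interval is uncovered, place a point at its right end.
Sorted: [2,4] [4,5] [3,7] [4,8] [8,9] [4,10] [5,12] [11,14] [14,15] [14,16] [15,21]
{[2,4],[4,5],[3,7],[4,8]} hit by 4; {[8,9],[4,10],[5,12]} hit by 9; {[11,14],[14,15],[14,16]} hit by 14; {[15,21]} hit by 21.
Points: 4, 9, 14, 21 (4 total).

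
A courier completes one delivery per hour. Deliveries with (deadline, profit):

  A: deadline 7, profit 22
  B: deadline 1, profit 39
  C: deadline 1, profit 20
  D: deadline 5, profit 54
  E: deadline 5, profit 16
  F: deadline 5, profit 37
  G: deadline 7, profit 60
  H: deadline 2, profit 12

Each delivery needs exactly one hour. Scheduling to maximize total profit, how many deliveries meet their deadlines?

Take jobs in profit order; each goes to the latest open slot no later than its deadline.
Profit order: G=60 D=54 B=39 F=37 A=22 C=20 E=16 H=12
Assign: G→slot 7, D→slot 5, B→slot 1, F→slot 4, A→slot 6, C skipped, E→slot 3, H→slot 2.
Slots: [1:B] [2:H] [3:E] [4:F] [5:D] [6:A] [7:G]
7 of 8 scheduled.

7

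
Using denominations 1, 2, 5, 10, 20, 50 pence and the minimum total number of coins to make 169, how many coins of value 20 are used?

Greedy: take as many of the largest coin as possible, then repeat with the remainder.
169 = 3×50 + 1×10 + 1×5 + 2×2
Count of 20: 0

0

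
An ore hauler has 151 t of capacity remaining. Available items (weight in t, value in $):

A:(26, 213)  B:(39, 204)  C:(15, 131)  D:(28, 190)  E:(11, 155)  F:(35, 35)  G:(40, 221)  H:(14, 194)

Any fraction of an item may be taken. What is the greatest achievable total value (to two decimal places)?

Sort by value per unit weight and fill in that order.
Order: E (155/11=14.09) > H (194/14=13.86) > C (131/15=8.73) > A (213/26=8.19) > D (190/28=6.79) > G (221/40=5.53) > B (204/39=5.23) > F (35/35=1.00)
Fill: take E (11 @ 155) → take H (14 @ 194) → take C (15 @ 131) → take A (26 @ 213) → take D (28 @ 190) → take G (40 @ 221) → take 17/39 of B → 88.92; 151/151 used.
Total value = 1192.92

1192.92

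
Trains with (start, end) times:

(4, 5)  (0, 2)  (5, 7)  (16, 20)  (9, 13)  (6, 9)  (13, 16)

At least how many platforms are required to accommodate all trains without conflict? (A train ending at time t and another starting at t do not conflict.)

2

starts: [0, 4, 5, 6, 9, 13, 16]
ends:   [2, 5, 7, 9, 13, 16, 20]
s0→1 e2→0 s4→1 e5→0 s5→1 s6→2  — peak 2.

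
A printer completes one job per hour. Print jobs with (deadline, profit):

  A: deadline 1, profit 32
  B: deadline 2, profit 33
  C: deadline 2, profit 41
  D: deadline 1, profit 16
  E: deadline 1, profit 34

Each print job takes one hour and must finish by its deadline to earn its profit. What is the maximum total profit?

75

By profit: C(d2,41), E(d1,34), B(d2,33), A(d1,32), D(d1,16)
C→slot 2; E→slot 1; B skipped; A skipped; D skipped.
Profit = 34 + 41 = 75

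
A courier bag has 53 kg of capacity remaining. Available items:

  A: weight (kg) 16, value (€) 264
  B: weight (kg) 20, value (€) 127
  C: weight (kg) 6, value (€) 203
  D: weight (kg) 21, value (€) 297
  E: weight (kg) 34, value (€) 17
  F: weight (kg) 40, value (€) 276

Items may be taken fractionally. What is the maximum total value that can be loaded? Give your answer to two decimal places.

833.00

Order: C (203/6=33.83) > A (264/16=16.50) > D (297/21=14.14) > F (276/40=6.90) > B (127/20=6.35) > E (17/34=0.50)
Fill: take C (6 @ 203) → take A (16 @ 264) → take D (21 @ 297) → take 10/40 of F → 69.00; 53/53 used.
Total value = 833.00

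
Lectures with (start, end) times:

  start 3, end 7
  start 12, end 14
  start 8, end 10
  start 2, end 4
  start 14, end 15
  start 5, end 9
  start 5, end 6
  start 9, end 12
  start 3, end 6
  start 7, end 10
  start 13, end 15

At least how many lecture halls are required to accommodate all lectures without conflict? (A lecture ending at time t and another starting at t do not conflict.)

The answer is the maximum number of intervals overlapping at any instant.
Events (time:±→running): 2:+→1 3:+→2 3:+→3 4:-→2 5:+→3 5:+→4 … peak 4.

4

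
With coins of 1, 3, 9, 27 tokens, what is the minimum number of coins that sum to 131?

9

Greedy: take as many of the largest coin as possible, then repeat with the remainder.
131 = 4×27 + 2×9 + 1×3 + 2×1
Total coins = 4 + 2 + 1 + 2 = 9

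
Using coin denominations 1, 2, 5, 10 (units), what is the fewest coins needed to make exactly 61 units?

Use the largest denomination that fits, subtract, and repeat.
61 = 6×10 + 1×1
Total coins = 6 + 1 = 7

7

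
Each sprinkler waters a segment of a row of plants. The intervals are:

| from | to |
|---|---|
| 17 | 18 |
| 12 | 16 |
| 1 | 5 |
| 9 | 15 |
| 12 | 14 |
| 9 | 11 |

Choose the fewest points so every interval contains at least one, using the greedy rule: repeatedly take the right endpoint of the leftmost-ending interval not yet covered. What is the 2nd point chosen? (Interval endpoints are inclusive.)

Sorted: [1,5] [9,11] [12,14] [9,15] [12,16] [17,18]
{[1,5]} hit by 5; {[9,11]} hit by 11; {[12,14],[9,15],[12,16]} hit by 14; {[17,18]} hit by 18.
Points: 5, 11, 14, 18 (4 total).

11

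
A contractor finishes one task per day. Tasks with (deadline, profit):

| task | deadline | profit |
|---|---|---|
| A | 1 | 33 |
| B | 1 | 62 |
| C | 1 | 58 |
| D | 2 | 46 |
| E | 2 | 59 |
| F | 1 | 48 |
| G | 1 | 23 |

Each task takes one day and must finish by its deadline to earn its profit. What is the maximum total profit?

121

Profit order: B=62 E=59 C=58 F=48 D=46 A=33 G=23
Assign: B→slot 1, E→slot 2, C skipped, F skipped, D skipped, A skipped, G skipped.
Slots: [1:B] [2:E]
Profit = 62 + 59 = 121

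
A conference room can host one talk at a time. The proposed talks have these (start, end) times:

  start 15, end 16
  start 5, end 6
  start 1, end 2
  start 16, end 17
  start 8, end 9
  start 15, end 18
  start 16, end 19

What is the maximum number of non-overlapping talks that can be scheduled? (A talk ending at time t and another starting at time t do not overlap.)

Sorted by end: (1,2)  (5,6)  (8,9)  (15,16)  (16,17)  (15,18)  (16,19)
take (1,2); take (5,6); take (8,9); take (15,16); take (16,17); skip (15,18); skip (16,19).
Selected 5 talks.

5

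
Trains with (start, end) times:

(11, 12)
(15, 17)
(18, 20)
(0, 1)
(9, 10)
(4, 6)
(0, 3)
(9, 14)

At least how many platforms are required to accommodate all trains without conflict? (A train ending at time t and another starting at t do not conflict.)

2

The answer is the maximum number of intervals overlapping at any instant.
starts: [0, 0, 4, 9, 9, 11, 15, 18]
ends:   [1, 3, 6, 10, 12, 14, 17, 20]
s0→1 s0→2  — peak 2.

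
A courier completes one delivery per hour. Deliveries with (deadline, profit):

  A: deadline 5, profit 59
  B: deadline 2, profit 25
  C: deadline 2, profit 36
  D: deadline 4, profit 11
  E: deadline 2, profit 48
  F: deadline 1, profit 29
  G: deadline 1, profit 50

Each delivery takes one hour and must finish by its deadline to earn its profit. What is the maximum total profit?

168

Profit order: A=59 G=50 E=48 C=36 F=29 B=25 D=11
Assign: A→slot 5, G→slot 1, E→slot 2, C skipped, F skipped, B skipped, D→slot 4.
Slots: [1:G] [2:E] [4:D] [5:A]
Profit = 50 + 48 + 11 + 59 = 168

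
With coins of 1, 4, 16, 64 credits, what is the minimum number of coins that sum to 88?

88 = 1×64 + 1×16 + 2×4
Total coins = 1 + 1 + 2 = 4

4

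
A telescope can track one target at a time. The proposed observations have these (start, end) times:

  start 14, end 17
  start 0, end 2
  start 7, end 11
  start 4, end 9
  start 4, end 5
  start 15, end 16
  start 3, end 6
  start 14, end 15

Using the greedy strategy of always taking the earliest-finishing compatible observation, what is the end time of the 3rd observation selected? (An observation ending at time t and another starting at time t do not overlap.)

Sorted by end: (0,2)  (4,5)  (3,6)  (4,9)  (7,11)  (14,15)  (15,16)  (14,17)
take (0,2); take (4,5); take (7,11); take (14,15); take (15,16).
Selected: (0,2) (4,5) (7,11) (14,15) (15,16)

11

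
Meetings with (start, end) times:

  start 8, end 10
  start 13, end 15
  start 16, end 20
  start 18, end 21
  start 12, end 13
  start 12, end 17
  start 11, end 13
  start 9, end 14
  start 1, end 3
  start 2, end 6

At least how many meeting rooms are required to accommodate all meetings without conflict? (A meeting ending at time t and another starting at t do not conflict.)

Events (time:±→running): 1:+→1 2:+→2 3:-→1 6:-→0 8:+→1 9:+→2 10:-→1 11:+→2 12:+→3 12:+→4 … peak 4.

4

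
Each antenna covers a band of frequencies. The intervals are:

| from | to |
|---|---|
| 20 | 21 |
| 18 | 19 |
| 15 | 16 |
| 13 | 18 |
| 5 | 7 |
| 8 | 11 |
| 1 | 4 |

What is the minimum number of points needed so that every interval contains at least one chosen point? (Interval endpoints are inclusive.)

6

Sorted: [1,4] [5,7] [8,11] [15,16] [13,18] [18,19] [20,21]
{[1,4]} hit by 4; {[5,7]} hit by 7; {[8,11]} hit by 11; {[15,16],[13,18]} hit by 16; {[18,19]} hit by 19; {[20,21]} hit by 21.
Points: 4, 7, 11, 16, 19, 21 (6 total).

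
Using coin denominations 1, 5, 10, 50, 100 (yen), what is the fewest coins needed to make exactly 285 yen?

7

Use the largest denomination that fits, subtract, and repeat.
285 = 2×100 + 1×50 + 3×10 + 1×5
Total coins = 2 + 1 + 3 + 1 = 7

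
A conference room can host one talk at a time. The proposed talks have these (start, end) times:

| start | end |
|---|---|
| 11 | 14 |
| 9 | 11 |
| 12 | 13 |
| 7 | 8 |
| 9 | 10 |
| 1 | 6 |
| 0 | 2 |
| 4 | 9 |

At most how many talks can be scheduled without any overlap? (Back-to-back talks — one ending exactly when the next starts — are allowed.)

4

Order by finish time; keep every interval that doesn't clash with the previous kept one.
Sorted by end: (0,2)  (1,6)  (7,8)  (4,9)  (9,10)  (9,11)  (12,13)  (11,14)
take (0,2); take (7,8); take (9,10); take (12,13); skip (11,14).
Selected 4 talks.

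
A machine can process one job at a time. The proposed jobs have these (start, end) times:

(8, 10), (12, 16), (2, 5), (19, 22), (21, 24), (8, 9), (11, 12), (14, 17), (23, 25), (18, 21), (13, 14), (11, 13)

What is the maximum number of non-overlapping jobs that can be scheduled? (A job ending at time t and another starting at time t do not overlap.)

7

Greedy by earliest finish: after sorting by end time, pick each interval compatible with the last pick.
Sorted by end: (2,5)  (8,9)  (8,10)  (11,12)  (11,13)  (13,14)  (12,16)  (14,17)  (18,21)  (19,22)  (21,24)  (23,25)
take (2,5); take (8,9); take (11,12); take (13,14); take (14,17); take (18,21); take (21,24); skip (23,25).
Selected 7 jobs.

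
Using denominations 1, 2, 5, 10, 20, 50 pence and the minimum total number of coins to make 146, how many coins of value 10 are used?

0

Greedy: take as many of the largest coin as possible, then repeat with the remainder.
146 = 2×50 + 2×20 + 1×5 + 1×1
Count of 10: 0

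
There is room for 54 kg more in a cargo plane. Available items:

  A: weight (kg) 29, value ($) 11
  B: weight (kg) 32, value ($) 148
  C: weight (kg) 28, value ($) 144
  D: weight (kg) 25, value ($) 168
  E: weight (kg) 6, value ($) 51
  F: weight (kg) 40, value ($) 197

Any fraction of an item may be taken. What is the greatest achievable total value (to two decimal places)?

Sort by value per unit weight and fill in that order.
Ratios (sorted): E 8.50, D 6.72, C 5.14, F 4.92, B 4.62, A 0.38
take E (6 @ 51); take D (25 @ 168); take 23/28 of C → 118.29. Capacity used 54/54.
Total value = 337.29

337.29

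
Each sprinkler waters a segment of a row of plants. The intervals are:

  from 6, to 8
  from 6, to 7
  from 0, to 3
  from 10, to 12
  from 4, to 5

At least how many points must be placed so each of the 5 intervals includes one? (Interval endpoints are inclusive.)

Sort by right endpoint; whenever an interval is uncovered, place a point at its right end.
By right end: [0,3]  [4,5]  [6,7]  [6,8]  [10,12]
[0,3] uncovered → point at 3; [4,5] uncovered → point at 5; [6,7] uncovered → point at 7; [10,12] uncovered → point at 12.
Points: 3, 5, 7, 12 (4 total).

4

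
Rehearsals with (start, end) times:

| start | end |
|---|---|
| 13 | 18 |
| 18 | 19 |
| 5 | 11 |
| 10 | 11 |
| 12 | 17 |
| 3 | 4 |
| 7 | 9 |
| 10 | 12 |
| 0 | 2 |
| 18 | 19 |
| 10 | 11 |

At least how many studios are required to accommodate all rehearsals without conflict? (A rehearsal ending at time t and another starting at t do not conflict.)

4

Events (time:±→running): 0:+→1 2:-→0 3:+→1 4:-→0 5:+→1 7:+→2 9:-→1 10:+→2 10:+→3 10:+→4 … peak 4.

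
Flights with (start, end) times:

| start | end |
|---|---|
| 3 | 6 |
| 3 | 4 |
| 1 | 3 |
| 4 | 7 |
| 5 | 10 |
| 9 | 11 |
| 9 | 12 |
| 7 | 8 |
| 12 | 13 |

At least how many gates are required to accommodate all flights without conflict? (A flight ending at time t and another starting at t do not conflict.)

Events (time:±→running): 1:+→1 3:-→0 3:+→1 3:+→2 4:-→1 4:+→2 5:+→3 … peak 3.

3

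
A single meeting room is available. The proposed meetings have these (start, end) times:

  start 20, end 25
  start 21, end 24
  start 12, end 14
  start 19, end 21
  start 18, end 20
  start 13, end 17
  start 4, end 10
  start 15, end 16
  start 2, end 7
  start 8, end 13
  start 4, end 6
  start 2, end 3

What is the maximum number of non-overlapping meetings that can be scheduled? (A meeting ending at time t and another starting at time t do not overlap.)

Greedy by earliest finish: after sorting by end time, pick each interval compatible with the last pick.
By end time: (2,3), (4,6), (2,7), (4,10), (8,13), (12,14), (15,16), (13,17), (18,20), (19,21), (21,24), (20,25).
Pick (2,3); next start ≥ 3 → (4,6); next start ≥ 6 → (8,13); next start ≥ 13 → (15,16); next start ≥ 16 → (18,20); next start ≥ 20 → (21,24).
Selected 6 meetings.

6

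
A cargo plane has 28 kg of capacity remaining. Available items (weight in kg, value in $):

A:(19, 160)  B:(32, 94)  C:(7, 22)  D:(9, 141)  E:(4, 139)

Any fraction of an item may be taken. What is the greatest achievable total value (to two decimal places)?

Sort by value per unit weight and fill in that order.
Order: E (139/4=34.75) > D (141/9=15.67) > A (160/19=8.42) > C (22/7=3.14) > B (94/32=2.94)
Fill: take E (4 @ 139) → take D (9 @ 141) → take 15/19 of A → 126.32; 28/28 used.
Total value = 406.32

406.32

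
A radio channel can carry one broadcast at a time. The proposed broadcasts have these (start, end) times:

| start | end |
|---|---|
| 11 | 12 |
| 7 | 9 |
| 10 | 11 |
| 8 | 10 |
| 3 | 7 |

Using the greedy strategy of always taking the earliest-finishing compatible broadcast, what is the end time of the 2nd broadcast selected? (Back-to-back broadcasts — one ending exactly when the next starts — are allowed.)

Sort by end time and greedily take each interval whose start is ≥ the last chosen end.
Sorted by end: (3,7)  (7,9)  (8,10)  (10,11)  (11,12)
take (3,7); take (7,9); take (10,11); take (11,12).
Selected: (3,7) (7,9) (10,11) (11,12)

9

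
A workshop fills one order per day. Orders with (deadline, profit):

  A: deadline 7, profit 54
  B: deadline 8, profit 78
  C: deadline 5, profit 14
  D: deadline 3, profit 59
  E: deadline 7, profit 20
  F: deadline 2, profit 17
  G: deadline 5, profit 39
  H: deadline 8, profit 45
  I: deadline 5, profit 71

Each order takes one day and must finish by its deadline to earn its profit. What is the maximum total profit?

Take jobs in profit order; each goes to the latest open slot no later than its deadline.
Profit order: B=78 I=71 D=59 A=54 H=45 G=39 E=20 F=17 C=14
Assign: B→slot 8, I→slot 5, D→slot 3, A→slot 7, H→slot 6, G→slot 4, E→slot 2, F→slot 1, C skipped.
Slots: [1:F] [2:E] [3:D] [4:G] [5:I] [6:H] [7:A] [8:B]
Profit = 17 + 20 + 59 + 39 + 71 + 45 + 54 + 78 = 383

383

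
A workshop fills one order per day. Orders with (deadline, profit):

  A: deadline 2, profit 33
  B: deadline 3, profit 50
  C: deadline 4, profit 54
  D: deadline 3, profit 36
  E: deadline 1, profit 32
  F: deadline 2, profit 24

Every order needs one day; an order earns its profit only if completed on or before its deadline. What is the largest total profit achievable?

173

Sort by profit descending; place each in the latest free slot ≤ its deadline.
By profit: C(d4,54), B(d3,50), D(d3,36), A(d2,33), E(d1,32), F(d2,24)
C→slot 4; B→slot 3; D→slot 2; A→slot 1; E skipped; F skipped.
Profit = 33 + 36 + 50 + 54 = 173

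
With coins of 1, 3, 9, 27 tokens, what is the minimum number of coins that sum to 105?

105 − 3×27→24 − 2×9→6 − 2×3→0
Total coins = 3 + 2 + 2 = 7

7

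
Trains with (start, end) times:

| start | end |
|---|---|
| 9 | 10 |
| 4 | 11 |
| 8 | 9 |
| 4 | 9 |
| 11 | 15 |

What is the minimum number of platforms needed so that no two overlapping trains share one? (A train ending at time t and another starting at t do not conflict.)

3

Count concurrent intervals with a sweep; the peak is the room count.
Events (time:±→running): 4:+→1 4:+→2 8:+→3 … peak 3.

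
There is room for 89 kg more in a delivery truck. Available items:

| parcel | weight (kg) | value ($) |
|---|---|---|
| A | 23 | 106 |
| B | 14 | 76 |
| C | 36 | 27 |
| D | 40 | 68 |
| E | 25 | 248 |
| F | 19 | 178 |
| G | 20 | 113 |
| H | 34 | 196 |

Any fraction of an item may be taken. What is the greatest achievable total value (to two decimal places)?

Sort by value per unit weight and fill in that order.
Ratios (sorted): E 9.92, F 9.37, H 5.76, G 5.65, B 5.43, A 4.61, D 1.70, C 0.75
take E (25 @ 248); take F (19 @ 178); take H (34 @ 196); take 11/20 of G → 62.15. Capacity used 89/89.
Total value = 684.15

684.15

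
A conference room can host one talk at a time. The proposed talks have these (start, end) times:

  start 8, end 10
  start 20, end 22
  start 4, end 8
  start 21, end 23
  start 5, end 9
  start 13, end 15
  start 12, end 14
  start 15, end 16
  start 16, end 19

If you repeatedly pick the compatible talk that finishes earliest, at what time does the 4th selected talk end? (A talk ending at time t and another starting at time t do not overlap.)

Greedy by earliest finish: after sorting by end time, pick each interval compatible with the last pick.
Sorted by end: (4,8)  (5,9)  (8,10)  (12,14)  (13,15)  (15,16)  (16,19)  (20,22)  (21,23)
take (4,8); take (8,10); take (12,14); skip (13,15); take (15,16); take (16,19); take (20,22).
Selected: (4,8) (8,10) (12,14) (15,16) (16,19) (20,22)

16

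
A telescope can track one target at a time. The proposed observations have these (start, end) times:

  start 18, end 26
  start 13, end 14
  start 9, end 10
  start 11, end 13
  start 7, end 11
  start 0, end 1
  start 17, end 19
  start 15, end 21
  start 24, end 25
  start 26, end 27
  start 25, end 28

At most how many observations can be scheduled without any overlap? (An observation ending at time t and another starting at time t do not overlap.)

7

By end time: (0,1), (9,10), (7,11), (11,13), (13,14), (17,19), (15,21), (24,25), (18,26), (26,27), (25,28).
Pick (0,1); next start ≥ 1 → (9,10); next start ≥ 10 → (11,13); next start ≥ 13 → (13,14); next start ≥ 14 → (17,19); next start ≥ 19 → (24,25); next start ≥ 25 → (26,27).
Selected 7 observations.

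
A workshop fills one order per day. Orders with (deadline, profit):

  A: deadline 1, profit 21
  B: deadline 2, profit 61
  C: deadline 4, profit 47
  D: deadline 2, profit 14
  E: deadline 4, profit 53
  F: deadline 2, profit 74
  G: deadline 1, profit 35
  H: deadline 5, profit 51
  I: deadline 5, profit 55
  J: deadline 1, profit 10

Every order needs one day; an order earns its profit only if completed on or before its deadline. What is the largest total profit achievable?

294

Profit order: F=74 B=61 I=55 E=53 H=51 C=47 G=35 A=21 D=14 J=10
Assign: F→slot 2, B→slot 1, I→slot 5, E→slot 4, H→slot 3, C skipped, G skipped, A skipped, D skipped, J skipped.
Slots: [1:B] [2:F] [3:H] [4:E] [5:I]
Profit = 61 + 74 + 51 + 53 + 55 = 294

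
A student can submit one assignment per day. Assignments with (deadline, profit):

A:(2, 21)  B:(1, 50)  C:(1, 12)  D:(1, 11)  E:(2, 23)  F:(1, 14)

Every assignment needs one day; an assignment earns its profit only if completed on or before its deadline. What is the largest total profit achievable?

73

Profit order: B=50 E=23 A=21 F=14 C=12 D=11
Assign: B→slot 1, E→slot 2, A skipped, F skipped, C skipped, D skipped.
Slots: [1:B] [2:E]
Profit = 50 + 23 = 73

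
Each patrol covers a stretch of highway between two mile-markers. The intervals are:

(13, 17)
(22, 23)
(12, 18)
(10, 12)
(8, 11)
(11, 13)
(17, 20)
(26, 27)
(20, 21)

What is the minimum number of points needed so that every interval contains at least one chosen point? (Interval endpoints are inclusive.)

By right end: [8,11]  [10,12]  [11,13]  [13,17]  [12,18]  [17,20]  [20,21]  [22,23]  [26,27]
[8,11] uncovered → point at 11; [13,17] uncovered → point at 17; [20,21] uncovered → point at 21; [22,23] uncovered → point at 23; [26,27] uncovered → point at 27.
Points: 11, 17, 21, 23, 27 (5 total).

5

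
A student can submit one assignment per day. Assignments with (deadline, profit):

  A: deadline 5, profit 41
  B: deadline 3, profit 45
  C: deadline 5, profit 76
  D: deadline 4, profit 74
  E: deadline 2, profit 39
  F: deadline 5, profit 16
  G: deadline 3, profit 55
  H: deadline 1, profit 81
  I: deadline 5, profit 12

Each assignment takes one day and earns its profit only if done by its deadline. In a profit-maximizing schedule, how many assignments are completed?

5

By profit: H(d1,81), C(d5,76), D(d4,74), G(d3,55), B(d3,45), A(d5,41), E(d2,39), F(d5,16), I(d5,12)
H→slot 1; C→slot 5; D→slot 4; G→slot 3; B→slot 2; A skipped; E skipped; F skipped; I skipped.
5 of 9 scheduled.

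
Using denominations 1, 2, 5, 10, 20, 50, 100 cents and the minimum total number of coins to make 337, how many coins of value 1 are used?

Use the largest denomination that fits, subtract, and repeat.
337 = 3×100 + 1×20 + 1×10 + 1×5 + 1×2
Count of 1: 0

0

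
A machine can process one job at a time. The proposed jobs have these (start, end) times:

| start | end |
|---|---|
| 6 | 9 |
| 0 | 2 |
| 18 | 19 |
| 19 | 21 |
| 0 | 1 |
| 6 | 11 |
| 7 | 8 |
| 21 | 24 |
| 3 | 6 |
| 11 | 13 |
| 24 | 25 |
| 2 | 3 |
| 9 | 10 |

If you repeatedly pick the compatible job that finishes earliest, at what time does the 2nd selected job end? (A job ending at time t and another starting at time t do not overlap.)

Sorted by end: (0,1)  (0,2)  (2,3)  (3,6)  (7,8)  (6,9)  (9,10)  (6,11)  (11,13)  (18,19)  (19,21)  (21,24)  (24,25)
take (0,1); take (2,3); take (3,6); take (7,8); take (9,10); take (11,13); take (18,19); take (19,21); take (21,24); take (24,25).
Selected: (0,1) (2,3) (3,6) (7,8) (9,10) (11,13) (18,19) (19,21) (21,24) (24,25)

3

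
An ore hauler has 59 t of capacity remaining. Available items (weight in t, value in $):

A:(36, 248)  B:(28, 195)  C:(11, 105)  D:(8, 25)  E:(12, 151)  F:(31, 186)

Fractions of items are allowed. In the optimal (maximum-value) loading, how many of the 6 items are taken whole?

3

Greedy by value/weight ratio, highest first.
Ratios (sorted): E 12.58, C 9.55, B 6.96, A 6.89, F 6.00, D 3.12
take E (12 @ 151); take C (11 @ 105); take B (28 @ 195); take 8/36 of A → 55.11. Capacity used 59/59.
3 item(s) taken whole; one partial (take 8/36 of A).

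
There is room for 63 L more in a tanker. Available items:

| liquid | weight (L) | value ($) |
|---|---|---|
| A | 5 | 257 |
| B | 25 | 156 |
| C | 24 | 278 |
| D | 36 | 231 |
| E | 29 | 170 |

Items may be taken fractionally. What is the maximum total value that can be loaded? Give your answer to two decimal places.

Sort by value per unit weight and fill in that order.
Ratios (sorted): A 51.40, C 11.58, D 6.42, B 6.24, E 5.86
take A (5 @ 257); take C (24 @ 278); take 34/36 of D → 218.17. Capacity used 63/63.
Total value = 753.17

753.17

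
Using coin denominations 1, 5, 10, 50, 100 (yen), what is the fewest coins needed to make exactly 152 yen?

4

152 = 1×100 + 1×50 + 2×1
Total coins = 1 + 1 + 2 = 4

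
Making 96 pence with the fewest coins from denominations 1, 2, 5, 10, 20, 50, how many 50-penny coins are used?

96 = 1×50 + 2×20 + 1×5 + 1×1
Count of 50: 1

1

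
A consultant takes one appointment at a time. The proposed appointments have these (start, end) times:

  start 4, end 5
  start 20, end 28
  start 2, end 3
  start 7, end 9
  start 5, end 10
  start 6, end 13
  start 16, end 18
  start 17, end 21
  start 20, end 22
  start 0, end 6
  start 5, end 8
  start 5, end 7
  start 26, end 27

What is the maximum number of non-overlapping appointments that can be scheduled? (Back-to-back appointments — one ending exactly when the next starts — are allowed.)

Sort by end time and greedily take each interval whose start is ≥ the last chosen end.
By end time: (2,3), (4,5), (0,6), (5,7), (5,8), (7,9), (5,10), (6,13), (16,18), (17,21), (20,22), (26,27), (20,28).
Pick (2,3); next start ≥ 3 → (4,5); next start ≥ 5 → (5,7); next start ≥ 7 → (7,9); next start ≥ 9 → (16,18); next start ≥ 18 → (20,22); next start ≥ 22 → (26,27).
Selected 7 appointments.

7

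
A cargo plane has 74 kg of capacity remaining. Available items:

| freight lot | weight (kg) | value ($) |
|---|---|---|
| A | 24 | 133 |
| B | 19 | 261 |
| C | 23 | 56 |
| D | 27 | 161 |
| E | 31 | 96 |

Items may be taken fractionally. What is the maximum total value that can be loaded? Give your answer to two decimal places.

567.39

Greedy by value/weight ratio, highest first.
Ratios (sorted): B 13.74, D 5.96, A 5.54, E 3.10, C 2.43
take B (19 @ 261); take D (27 @ 161); take A (24 @ 133); take 4/31 of E → 12.39. Capacity used 74/74.
Total value = 567.39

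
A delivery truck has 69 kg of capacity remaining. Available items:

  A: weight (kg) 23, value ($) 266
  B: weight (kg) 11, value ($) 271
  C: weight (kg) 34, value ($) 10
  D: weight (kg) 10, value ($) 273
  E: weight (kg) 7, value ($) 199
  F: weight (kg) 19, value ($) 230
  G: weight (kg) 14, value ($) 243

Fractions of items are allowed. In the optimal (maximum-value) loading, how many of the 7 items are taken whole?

Order: E (199/7=28.43) > D (273/10=27.30) > B (271/11=24.64) > G (243/14=17.36) > F (230/19=12.11) > A (266/23=11.57) > C (10/34=0.29)
Fill: take E (7 @ 199) → take D (10 @ 273) → take B (11 @ 271) → take G (14 @ 243) → take F (19 @ 230) → take 8/23 of A → 92.52; 69/69 used.
5 item(s) taken whole; one partial (take 8/23 of A).

5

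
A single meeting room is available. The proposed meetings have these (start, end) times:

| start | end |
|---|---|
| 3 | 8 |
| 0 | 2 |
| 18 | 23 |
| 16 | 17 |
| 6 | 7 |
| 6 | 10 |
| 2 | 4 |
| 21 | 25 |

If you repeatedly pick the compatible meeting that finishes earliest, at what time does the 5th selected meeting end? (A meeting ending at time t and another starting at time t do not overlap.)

Order by finish time; keep every interval that doesn't clash with the previous kept one.
Sorted by end: (0,2)  (2,4)  (6,7)  (3,8)  (6,10)  (16,17)  (18,23)  (21,25)
take (0,2); take (2,4); take (6,7); take (16,17); take (18,23).
Selected: (0,2) (2,4) (6,7) (16,17) (18,23)

23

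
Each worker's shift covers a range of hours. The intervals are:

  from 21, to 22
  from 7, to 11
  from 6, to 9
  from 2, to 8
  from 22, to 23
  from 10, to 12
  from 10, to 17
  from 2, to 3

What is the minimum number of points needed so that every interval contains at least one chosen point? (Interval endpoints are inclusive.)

4

Sort by right endpoint; whenever an interval is uncovered, place a point at its right end.
Sorted: [2,3] [2,8] [6,9] [7,11] [10,12] [10,17] [21,22] [22,23]
{[2,3],[2,8]} hit by 3; {[6,9],[7,11]} hit by 9; {[10,12],[10,17]} hit by 12; {[21,22],[22,23]} hit by 22.
Points: 3, 9, 12, 22 (4 total).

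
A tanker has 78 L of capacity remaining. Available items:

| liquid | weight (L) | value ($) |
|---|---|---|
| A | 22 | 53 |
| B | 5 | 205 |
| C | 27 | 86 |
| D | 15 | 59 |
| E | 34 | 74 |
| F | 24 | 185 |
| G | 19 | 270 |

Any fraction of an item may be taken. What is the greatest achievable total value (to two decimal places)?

766.78

Greedy by value/weight ratio, highest first.
Order: B (205/5=41.00) > G (270/19=14.21) > F (185/24=7.71) > D (59/15=3.93) > C (86/27=3.19) > A (53/22=2.41) > E (74/34=2.18)
Fill: take B (5 @ 205) → take G (19 @ 270) → take F (24 @ 185) → take D (15 @ 59) → take 15/27 of C → 47.78; 78/78 used.
Total value = 766.78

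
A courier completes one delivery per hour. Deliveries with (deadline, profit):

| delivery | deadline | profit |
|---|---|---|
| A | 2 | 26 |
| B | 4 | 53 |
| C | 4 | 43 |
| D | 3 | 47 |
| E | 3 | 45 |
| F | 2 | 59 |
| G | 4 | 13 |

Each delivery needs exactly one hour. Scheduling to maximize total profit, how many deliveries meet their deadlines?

Sort by profit descending; place each in the latest free slot ≤ its deadline.
By profit: F(d2,59), B(d4,53), D(d3,47), E(d3,45), C(d4,43), A(d2,26), G(d4,13)
F→slot 2; B→slot 4; D→slot 3; E→slot 1; C skipped; A skipped; G skipped.
4 of 7 scheduled.

4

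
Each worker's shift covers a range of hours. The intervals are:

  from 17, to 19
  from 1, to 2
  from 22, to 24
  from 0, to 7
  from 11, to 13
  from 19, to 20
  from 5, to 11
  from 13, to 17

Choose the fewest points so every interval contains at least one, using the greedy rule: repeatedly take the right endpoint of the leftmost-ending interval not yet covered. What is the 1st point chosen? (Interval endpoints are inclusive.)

2

Process intervals by earliest right end; each time one isn't hit yet, stab at its right endpoint.
By right end: [1,2]  [0,7]  [5,11]  [11,13]  [13,17]  [17,19]  [19,20]  [22,24]
[1,2] uncovered → point at 2; [5,11] uncovered → point at 11; [13,17] uncovered → point at 17; [19,20] uncovered → point at 20; [22,24] uncovered → point at 24.
Points: 2, 11, 17, 20, 24 (5 total).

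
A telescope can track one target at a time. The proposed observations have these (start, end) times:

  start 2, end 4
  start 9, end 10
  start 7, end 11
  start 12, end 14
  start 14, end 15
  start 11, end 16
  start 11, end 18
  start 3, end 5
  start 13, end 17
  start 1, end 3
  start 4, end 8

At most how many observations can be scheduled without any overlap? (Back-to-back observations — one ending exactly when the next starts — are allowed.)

Sorted by end: (1,3)  (2,4)  (3,5)  (4,8)  (9,10)  (7,11)  (12,14)  (14,15)  (11,16)  (13,17)  (11,18)
take (1,3); take (3,5); skip (4,8); take (9,10); take (12,14); take (14,15); skip (11,18).
Selected 5 observations.

5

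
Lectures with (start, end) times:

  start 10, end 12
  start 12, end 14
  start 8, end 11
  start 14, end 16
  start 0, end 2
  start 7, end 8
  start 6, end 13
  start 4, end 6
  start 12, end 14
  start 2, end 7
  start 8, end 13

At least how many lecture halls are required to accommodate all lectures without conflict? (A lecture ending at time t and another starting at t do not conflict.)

The answer is the maximum number of intervals overlapping at any instant.
starts: [0, 2, 4, 6, 7, 8, 8, 10, 12, 12, 14]
ends:   [2, 6, 7, 8, 11, 12, 13, 13, 14, 14, 16]
s0→1 e2→0 s2→1 s4→2 e6→1 s6→2 e7→1 s7→2 e8→1 s8→2 s8→3 s10→4  — peak 4.

4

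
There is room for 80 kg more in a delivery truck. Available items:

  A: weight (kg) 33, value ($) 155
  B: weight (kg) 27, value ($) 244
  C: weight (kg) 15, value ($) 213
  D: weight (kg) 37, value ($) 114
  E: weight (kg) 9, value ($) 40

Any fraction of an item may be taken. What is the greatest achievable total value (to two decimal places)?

634.22

Sort by value per unit weight and fill in that order.
Order: C (213/15=14.20) > B (244/27=9.04) > A (155/33=4.70) > E (40/9=4.44) > D (114/37=3.08)
Fill: take C (15 @ 213) → take B (27 @ 244) → take A (33 @ 155) → take 5/9 of E → 22.22; 80/80 used.
Total value = 634.22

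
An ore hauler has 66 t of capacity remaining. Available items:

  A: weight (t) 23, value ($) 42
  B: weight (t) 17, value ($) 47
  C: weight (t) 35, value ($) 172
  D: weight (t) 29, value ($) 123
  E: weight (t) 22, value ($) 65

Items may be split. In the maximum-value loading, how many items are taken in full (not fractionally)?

Sort by value per unit weight and fill in that order.
Order: C (172/35=4.91) > D (123/29=4.24) > E (65/22=2.95) > B (47/17=2.76) > A (42/23=1.83)
Fill: take C (35 @ 172) → take D (29 @ 123) → take 2/22 of E → 5.91; 66/66 used.
2 item(s) taken whole; one partial (take 2/22 of E).

2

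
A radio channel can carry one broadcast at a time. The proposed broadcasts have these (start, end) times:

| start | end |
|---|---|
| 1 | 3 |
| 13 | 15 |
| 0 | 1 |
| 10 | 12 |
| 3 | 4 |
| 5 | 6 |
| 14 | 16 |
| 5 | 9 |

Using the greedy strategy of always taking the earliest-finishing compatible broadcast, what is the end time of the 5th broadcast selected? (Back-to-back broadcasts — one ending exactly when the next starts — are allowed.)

Sort by end time and greedily take each interval whose start is ≥ the last chosen end.
Sorted by end: (0,1)  (1,3)  (3,4)  (5,6)  (5,9)  (10,12)  (13,15)  (14,16)
take (0,1); take (1,3); take (3,4); take (5,6); take (10,12); take (13,15).
Selected: (0,1) (1,3) (3,4) (5,6) (10,12) (13,15)

12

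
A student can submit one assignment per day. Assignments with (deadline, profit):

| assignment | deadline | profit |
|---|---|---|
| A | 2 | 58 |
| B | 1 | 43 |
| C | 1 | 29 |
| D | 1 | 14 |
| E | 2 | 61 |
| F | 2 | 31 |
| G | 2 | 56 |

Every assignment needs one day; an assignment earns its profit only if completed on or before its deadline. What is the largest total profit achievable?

Take jobs in profit order; each goes to the latest open slot no later than its deadline.
Profit order: E=61 A=58 G=56 B=43 F=31 C=29 D=14
Assign: E→slot 2, A→slot 1, G skipped, B skipped, F skipped, C skipped, D skipped.
Slots: [1:A] [2:E]
Profit = 58 + 61 = 119

119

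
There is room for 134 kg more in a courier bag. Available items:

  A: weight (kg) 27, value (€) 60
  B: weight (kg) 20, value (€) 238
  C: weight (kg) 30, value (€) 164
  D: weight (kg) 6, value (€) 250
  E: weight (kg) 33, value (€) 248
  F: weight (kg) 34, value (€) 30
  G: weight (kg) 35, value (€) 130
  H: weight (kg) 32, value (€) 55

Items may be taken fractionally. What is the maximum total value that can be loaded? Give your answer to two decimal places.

Order: D (250/6=41.67) > B (238/20=11.90) > E (248/33=7.52) > C (164/30=5.47) > G (130/35=3.71) > A (60/27=2.22) > H (55/32=1.72) > F (30/34=0.88)
Fill: take D (6 @ 250) → take B (20 @ 238) → take E (33 @ 248) → take C (30 @ 164) → take G (35 @ 130) → take 10/27 of A → 22.22; 134/134 used.
Total value = 1052.22

1052.22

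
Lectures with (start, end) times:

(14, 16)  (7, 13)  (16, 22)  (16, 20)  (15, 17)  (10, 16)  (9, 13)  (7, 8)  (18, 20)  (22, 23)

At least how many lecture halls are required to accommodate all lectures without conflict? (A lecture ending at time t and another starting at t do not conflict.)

Count concurrent intervals with a sweep; the peak is the room count.
starts: [7, 7, 9, 10, 14, 15, 16, 16, 18, 22]
ends:   [8, 13, 13, 16, 16, 17, 20, 20, 22, 23]
s7→1 s7→2 e8→1 s9→2 s10→3  — peak 3.

3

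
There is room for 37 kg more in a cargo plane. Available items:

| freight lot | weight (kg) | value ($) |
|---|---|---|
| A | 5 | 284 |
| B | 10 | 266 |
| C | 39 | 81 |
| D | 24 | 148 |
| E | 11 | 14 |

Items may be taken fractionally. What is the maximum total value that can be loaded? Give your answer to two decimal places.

Sort by value per unit weight and fill in that order.
Order: A (284/5=56.80) > B (266/10=26.60) > D (148/24=6.17) > C (81/39=2.08) > E (14/11=1.27)
Fill: take A (5 @ 284) → take B (10 @ 266) → take 22/24 of D → 135.67; 37/37 used.
Total value = 685.67

685.67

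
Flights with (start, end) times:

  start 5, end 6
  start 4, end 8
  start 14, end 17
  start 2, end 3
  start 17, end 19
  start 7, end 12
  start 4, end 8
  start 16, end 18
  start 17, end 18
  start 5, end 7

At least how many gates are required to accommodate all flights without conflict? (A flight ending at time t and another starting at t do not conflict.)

The answer is the maximum number of intervals overlapping at any instant.
Events (time:±→running): 2:+→1 3:-→0 4:+→1 4:+→2 5:+→3 5:+→4 … peak 4.

4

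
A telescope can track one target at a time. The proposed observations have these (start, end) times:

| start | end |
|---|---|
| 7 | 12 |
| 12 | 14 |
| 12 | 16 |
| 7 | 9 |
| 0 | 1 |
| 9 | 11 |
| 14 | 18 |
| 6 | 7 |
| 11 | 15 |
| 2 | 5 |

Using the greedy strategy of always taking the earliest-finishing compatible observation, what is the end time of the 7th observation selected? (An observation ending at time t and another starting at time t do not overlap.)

18

Sort by end time and greedily take each interval whose start is ≥ the last chosen end.
Sorted by end: (0,1)  (2,5)  (6,7)  (7,9)  (9,11)  (7,12)  (12,14)  (11,15)  (12,16)  (14,18)
take (0,1); take (2,5); take (6,7); take (7,9); take (9,11); take (12,14); take (14,18).
Selected: (0,1) (2,5) (6,7) (7,9) (9,11) (12,14) (14,18)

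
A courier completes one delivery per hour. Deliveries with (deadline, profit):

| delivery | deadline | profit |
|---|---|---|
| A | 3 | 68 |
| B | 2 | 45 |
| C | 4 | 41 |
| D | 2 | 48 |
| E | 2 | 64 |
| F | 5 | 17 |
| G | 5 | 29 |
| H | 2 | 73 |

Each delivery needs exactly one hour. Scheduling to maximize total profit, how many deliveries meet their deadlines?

Take jobs in profit order; each goes to the latest open slot no later than its deadline.
By profit: H(d2,73), A(d3,68), E(d2,64), D(d2,48), B(d2,45), C(d4,41), G(d5,29), F(d5,17)
H→slot 2; A→slot 3; E→slot 1; D skipped; B skipped; C→slot 4; G→slot 5; F skipped.
5 of 8 scheduled.

5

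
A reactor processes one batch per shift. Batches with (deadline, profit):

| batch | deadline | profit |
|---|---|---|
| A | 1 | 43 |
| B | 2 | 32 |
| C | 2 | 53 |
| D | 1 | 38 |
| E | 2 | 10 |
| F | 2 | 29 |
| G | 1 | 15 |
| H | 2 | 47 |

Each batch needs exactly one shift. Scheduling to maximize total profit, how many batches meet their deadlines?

2

Sort by profit descending; place each in the latest free slot ≤ its deadline.
By profit: C(d2,53), H(d2,47), A(d1,43), D(d1,38), B(d2,32), F(d2,29), G(d1,15), E(d2,10)
C→slot 2; H→slot 1; A skipped; D skipped; B skipped; F skipped; G skipped; E skipped.
2 of 8 scheduled.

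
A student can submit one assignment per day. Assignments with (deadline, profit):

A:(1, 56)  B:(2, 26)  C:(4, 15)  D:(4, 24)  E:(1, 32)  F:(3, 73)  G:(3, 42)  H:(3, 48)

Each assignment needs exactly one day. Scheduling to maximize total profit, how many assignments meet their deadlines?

4

Profit order: F=73 A=56 H=48 G=42 E=32 B=26 D=24 C=15
Assign: F→slot 3, A→slot 1, H→slot 2, G skipped, E skipped, B skipped, D→slot 4, C skipped.
Slots: [1:A] [2:H] [3:F] [4:D]
4 of 8 scheduled.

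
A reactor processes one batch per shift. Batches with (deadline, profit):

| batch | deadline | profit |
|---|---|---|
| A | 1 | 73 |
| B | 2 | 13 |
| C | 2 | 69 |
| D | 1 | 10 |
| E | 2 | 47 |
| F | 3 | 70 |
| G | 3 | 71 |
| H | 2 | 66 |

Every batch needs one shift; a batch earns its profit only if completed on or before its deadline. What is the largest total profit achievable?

Sort by profit descending; place each in the latest free slot ≤ its deadline.
By profit: A(d1,73), G(d3,71), F(d3,70), C(d2,69), H(d2,66), E(d2,47), B(d2,13), D(d1,10)
A→slot 1; G→slot 3; F→slot 2; C skipped; H skipped; E skipped; B skipped; D skipped.
Profit = 73 + 70 + 71 = 214

214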